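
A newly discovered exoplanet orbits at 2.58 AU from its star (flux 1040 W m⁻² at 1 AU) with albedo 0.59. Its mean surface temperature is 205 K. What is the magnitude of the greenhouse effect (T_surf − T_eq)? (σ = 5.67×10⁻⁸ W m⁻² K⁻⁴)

S = 1040/2.58² = 156.2 W m⁻².
T_eq = [S(1−A)/(4σ)]^(1/4) = [156.2×0.41/(4×5.67×10⁻⁸)]^(1/4) = 129.6 K.
ΔT = T_surf − T_eq = 205 − 129.6.

ΔT ≈ 75.4 K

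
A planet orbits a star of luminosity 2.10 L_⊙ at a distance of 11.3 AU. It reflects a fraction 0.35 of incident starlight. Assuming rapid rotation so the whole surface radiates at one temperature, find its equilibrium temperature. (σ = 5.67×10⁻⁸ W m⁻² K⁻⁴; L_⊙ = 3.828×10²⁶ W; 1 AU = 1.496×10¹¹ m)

T_eq ≈ 89.5 K

d = 11.3 AU = 1.69×10¹² m.
L = 2.10 × 3.828×10²⁶ = 8.04×10²⁶ W.
Flux: S = L/(4πd²) = 8.04×10²⁶/(4π×(1.69×10¹²)²) = 22.4 W m⁻².
Energy balance: absorbed = emitted ⇒ πR²·S(1−A) = 4πR²·σT_eq⁴, so T_eq⁴ = S(1−A)/(4σ).
T_eq = [22.4 × 0.65 / (4 × 5.67×10⁻⁸)]^(1/4) = (6.42×10⁷)^(1/4) = 89.5 K.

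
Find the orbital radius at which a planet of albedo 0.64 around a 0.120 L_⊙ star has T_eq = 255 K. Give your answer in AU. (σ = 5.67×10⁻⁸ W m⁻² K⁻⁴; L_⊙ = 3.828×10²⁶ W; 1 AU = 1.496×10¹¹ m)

d ≈ 0.248 AU

L = 0.120 × 3.828×10²⁶ = 4.59×10²⁵ W.
From T_eq⁴ = L(1−A)/(16πσd²): d = √[L(1−A)/(16πσT_eq⁴)].
d = √[4.59×10²⁵ × 0.36 / (16π × 5.67×10⁻⁸ × (255)⁴)] = 3.70×10¹⁰ m = 0.248 AU.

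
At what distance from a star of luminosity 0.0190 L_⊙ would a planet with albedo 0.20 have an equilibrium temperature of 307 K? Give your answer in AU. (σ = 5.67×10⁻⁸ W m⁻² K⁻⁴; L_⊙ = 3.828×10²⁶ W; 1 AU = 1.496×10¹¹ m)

L = 0.0190 × 3.828×10²⁶ = 7.27×10²⁴ W.
From T_eq⁴ = L(1−A)/(16πσd²): d = √[L(1−A)/(16πσT_eq⁴)].
d = √[7.27×10²⁴ × 0.80 / (16π × 5.67×10⁻⁸ × (307)⁴)] = 1.52×10¹⁰ m = 0.101 AU.

d ≈ 0.101 AU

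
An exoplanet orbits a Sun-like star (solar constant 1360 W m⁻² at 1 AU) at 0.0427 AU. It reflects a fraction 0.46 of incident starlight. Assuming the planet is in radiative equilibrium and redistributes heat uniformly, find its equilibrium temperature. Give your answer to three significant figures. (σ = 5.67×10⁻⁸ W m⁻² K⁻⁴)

T_eq ≈ 1150 K

Flux at 0.0427 AU: S = 1360/0.0427² = 7.46×10⁵ W m⁻².
Energy balance: absorbed = emitted ⇒ πR²·S(1−A) = 4πR²·σT_eq⁴, so T_eq⁴ = S(1−A)/(4σ).
T_eq = [7.46×10⁵ × 0.54 / (4 × 5.67×10⁻⁸)]^(1/4) = (1.78×10¹²)^(1/4) = 1150 K.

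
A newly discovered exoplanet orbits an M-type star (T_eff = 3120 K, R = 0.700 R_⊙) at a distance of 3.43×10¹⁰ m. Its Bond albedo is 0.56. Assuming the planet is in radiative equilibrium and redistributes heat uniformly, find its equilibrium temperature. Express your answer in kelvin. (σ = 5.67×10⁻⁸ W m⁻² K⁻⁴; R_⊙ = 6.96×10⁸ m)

R_⋆ = 0.700 × 6.96×10⁸ = 4.87×10⁸ m.
L = 4πR_⋆²σT_⋆⁴ = 4π(4.87×10⁸)² × 5.67×10⁻⁸ × (3120)⁴ = 1.60×10²⁵ W.
S = L/(4πd²) = 1080 W m⁻².
Energy balance: absorbed = emitted ⇒ πR²·S(1−A) = 4πR²·σT_eq⁴, so T_eq⁴ = S(1−A)/(4σ).
T_eq = [1080 × 0.44 / (4 × 5.67×10⁻⁸)]^(1/4) = (2.10×10⁹)^(1/4) = 214 K.

T_eq ≈ 214 K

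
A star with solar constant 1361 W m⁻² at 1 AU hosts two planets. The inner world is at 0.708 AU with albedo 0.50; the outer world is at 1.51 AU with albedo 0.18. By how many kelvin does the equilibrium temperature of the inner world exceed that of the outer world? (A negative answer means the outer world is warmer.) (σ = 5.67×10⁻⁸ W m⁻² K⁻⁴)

ΔT ≈ 62.6 K

T_eq = [S₀(1−A)/(4σd²)]^(1/4), so T ∝ (1−A)^(1/4) / √d.
T₁ = [1361×0.50/(4×5.67×10⁻⁸×0.708²)]^(1/4) = 278.15 K.
T₂ = [1361×0.82/(4×5.67×10⁻⁸×1.51²)]^(1/4) = 215.54 K.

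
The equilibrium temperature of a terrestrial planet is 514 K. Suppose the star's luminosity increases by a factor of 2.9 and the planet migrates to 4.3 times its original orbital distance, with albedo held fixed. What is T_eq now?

T_eq ≈ 323 K

T_eq ∝ L^(1/4) · d^(−1/2).
T′ = 514 × 2.9^(1/4) / 4.3^(1/2) = 323 K.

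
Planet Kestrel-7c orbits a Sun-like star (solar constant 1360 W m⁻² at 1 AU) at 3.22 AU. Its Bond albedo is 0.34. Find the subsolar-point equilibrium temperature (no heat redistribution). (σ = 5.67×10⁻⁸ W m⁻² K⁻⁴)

T_ss ≈ 198 K

Flux at 3.22 AU: S = 1360/3.22² = 131 W m⁻².
At the subsolar point the surface absorbs S(1−A) and emits σT⁴ per unit area — no factor of 4, since only the local patch is in balance.
T = [131 × 0.66 / 5.67×10⁻⁸]^(1/4) = (1.53×10⁹)^(1/4) = 198 K.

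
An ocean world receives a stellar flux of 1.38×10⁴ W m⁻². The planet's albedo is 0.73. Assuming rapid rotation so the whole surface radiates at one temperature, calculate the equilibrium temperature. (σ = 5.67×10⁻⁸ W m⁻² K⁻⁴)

T_eq ≈ 358 K

Energy balance: absorbed = emitted ⇒ πR²·S(1−A) = 4πR²·σT_eq⁴, so T_eq⁴ = S(1−A)/(4σ).
T_eq = [1.38×10⁴ × 0.27 / (4 × 5.67×10⁻⁸)]^(1/4) = (1.64×10¹⁰)^(1/4) = 358 K.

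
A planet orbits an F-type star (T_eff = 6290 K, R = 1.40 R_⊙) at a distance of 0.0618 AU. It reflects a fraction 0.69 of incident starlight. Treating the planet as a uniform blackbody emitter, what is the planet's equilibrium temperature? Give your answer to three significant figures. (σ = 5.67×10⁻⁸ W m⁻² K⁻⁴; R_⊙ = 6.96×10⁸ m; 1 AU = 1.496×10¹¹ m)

R_⋆ = 1.40 × 6.96×10⁸ = 9.74×10⁸ m.
d = 0.0618 AU = 9.25×10⁹ m.
L = 4πR_⋆²σT_⋆⁴ = 4π(9.74×10⁸)² × 5.67×10⁻⁸ × (6290)⁴ = 1.06×10²⁷ W.
S = L/(4πd²) = 9.86×10⁵ W m⁻².
Energy balance: absorbed = emitted ⇒ πR²·S(1−A) = 4πR²·σT_eq⁴, so T_eq⁴ = S(1−A)/(4σ).
T_eq = [9.86×10⁵ × 0.31 / (4 × 5.67×10⁻⁸)]^(1/4) = (1.35×10¹²)^(1/4) = 1080 K.

T_eq ≈ 1080 K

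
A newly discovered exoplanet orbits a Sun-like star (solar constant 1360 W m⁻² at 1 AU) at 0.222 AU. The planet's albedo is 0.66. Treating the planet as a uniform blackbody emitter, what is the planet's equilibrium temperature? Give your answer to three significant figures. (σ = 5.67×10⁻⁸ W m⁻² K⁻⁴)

T_eq ≈ 451 K

Flux at 0.222 AU: S = 1360/0.222² = 2.76×10⁴ W m⁻².
Energy balance: absorbed = emitted ⇒ πR²·S(1−A) = 4πR²·σT_eq⁴, so T_eq⁴ = S(1−A)/(4σ).
T_eq = [2.76×10⁴ × 0.34 / (4 × 5.67×10⁻⁸)]^(1/4) = (4.14×10¹⁰)^(1/4) = 451 K.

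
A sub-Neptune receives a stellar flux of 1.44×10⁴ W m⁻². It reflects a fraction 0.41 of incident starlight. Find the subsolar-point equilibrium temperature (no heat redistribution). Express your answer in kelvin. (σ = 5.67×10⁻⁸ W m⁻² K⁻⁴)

At the subsolar point the surface absorbs S(1−A) and emits σT⁴ per unit area — no factor of 4, since only the local patch is in balance.
T = [1.44×10⁴ × 0.59 / 5.67×10⁻⁸]^(1/4) = (1.50×10¹¹)^(1/4) = 622 K.

T_ss ≈ 622 K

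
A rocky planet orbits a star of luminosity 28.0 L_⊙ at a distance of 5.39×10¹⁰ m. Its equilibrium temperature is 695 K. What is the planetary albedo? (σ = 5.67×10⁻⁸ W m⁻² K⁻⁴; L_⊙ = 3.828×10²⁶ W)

A ≈ 0.82

L = 28.0 × 3.828×10²⁶ = 1.07×10²⁸ W.
Flux: S = L/(4πd²) = 1.07×10²⁸/(4π×(5.39×10¹⁰)²) = 2.94×10⁵ W m⁻².
From T_eq⁴ = S(1−A)/(4σ): 1−A = 4σT_eq⁴/S.
1−A = 4 × 5.67×10⁻⁸ × (695)⁴ / 2.94×10⁵ = 0.180.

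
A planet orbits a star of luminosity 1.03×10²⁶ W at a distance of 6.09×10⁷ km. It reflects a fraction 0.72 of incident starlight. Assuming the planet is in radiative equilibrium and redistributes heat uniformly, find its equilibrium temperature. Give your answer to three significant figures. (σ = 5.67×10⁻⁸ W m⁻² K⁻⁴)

d = 6.09×10⁷ km = 6.09×10¹⁰ m.
Flux: S = L/(4πd²) = 1.03×10²⁶/(4π×(6.09×10¹⁰)²) = 2210 W m⁻².
Energy balance: absorbed = emitted ⇒ πR²·S(1−A) = 4πR²·σT_eq⁴, so T_eq⁴ = S(1−A)/(4σ).
T_eq = [2210 × 0.28 / (4 × 5.67×10⁻⁸)]^(1/4) = (2.73×10⁹)^(1/4) = 229 K.

T_eq ≈ 229 K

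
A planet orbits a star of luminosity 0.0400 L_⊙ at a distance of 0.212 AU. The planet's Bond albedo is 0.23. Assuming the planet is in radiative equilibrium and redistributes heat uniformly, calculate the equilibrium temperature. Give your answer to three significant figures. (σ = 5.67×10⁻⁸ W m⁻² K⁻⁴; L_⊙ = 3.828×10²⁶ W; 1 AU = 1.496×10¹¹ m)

T_eq ≈ 253 K

d = 0.212 AU = 3.17×10¹⁰ m.
L = 0.0400 × 3.828×10²⁶ = 1.53×10²⁵ W.
Flux: S = L/(4πd²) = 1.53×10²⁵/(4π×(3.17×10¹⁰)²) = 1210 W m⁻².
Energy balance: absorbed = emitted ⇒ πR²·S(1−A) = 4πR²·σT_eq⁴, so T_eq⁴ = S(1−A)/(4σ).
T_eq = [1210 × 0.77 / (4 × 5.67×10⁻⁸)]^(1/4) = (4.11×10⁹)^(1/4) = 253 K.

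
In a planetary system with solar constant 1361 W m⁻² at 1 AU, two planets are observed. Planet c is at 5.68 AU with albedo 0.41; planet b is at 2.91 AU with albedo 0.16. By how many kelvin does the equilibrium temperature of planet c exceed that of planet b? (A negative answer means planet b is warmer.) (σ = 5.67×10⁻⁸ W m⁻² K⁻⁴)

ΔT ≈ -53.8 K

T_eq = [S₀(1−A)/(4σd²)]^(1/4), so T ∝ (1−A)^(1/4) / √d.
T₁ = [1361×0.59/(4×5.67×10⁻⁸×5.68²)]^(1/4) = 102.35 K.
T₂ = [1361×0.84/(4×5.67×10⁻⁸×2.91²)]^(1/4) = 156.20 K.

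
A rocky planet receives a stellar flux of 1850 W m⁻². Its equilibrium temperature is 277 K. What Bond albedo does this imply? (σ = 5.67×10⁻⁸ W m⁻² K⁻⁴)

From T_eq⁴ = S(1−A)/(4σ): 1−A = 4σT_eq⁴/S.
1−A = 4 × 5.67×10⁻⁸ × (277)⁴ / 1850 = 0.722.

A ≈ 0.28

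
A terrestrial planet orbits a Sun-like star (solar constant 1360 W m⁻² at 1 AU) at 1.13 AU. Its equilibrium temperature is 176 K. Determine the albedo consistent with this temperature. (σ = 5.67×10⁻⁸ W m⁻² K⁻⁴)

A ≈ 0.80

Flux at 1.13 AU: S = 1360/1.13² = 1070 W m⁻².
From T_eq⁴ = S(1−A)/(4σ): 1−A = 4σT_eq⁴/S.
1−A = 4 × 5.67×10⁻⁸ × (176)⁴ / 1070 = 0.204.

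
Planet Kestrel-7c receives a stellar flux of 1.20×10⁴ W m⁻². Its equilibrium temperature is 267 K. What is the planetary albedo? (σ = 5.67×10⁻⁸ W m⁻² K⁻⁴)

From T_eq⁴ = S(1−A)/(4σ): 1−A = 4σT_eq⁴/S.
1−A = 4 × 5.67×10⁻⁸ × (267)⁴ / 1.20×10⁴ = 0.096.

A ≈ 0.90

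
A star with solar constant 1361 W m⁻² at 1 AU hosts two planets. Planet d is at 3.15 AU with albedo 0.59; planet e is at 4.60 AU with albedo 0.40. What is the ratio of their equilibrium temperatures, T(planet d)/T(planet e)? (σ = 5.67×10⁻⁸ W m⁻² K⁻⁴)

T₁/T₂ ≈ 1.099

T_eq = [S₀(1−A)/(4σd²)]^(1/4), so T ∝ (1−A)^(1/4) / √d.
T₁ = [1361×0.41/(4×5.67×10⁻⁸×3.15²)]^(1/4) = 125.49 K.
T₂ = [1361×0.60/(4×5.67×10⁻⁸×4.60²)]^(1/4) = 114.21 K.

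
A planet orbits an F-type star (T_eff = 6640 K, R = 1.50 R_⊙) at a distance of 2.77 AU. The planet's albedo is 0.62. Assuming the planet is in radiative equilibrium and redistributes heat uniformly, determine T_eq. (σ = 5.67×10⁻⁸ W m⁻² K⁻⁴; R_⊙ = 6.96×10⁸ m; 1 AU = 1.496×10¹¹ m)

T_eq ≈ 185 K

R_⋆ = 1.50 × 6.96×10⁸ = 1.04×10⁹ m.
d = 2.77 AU = 4.14×10¹¹ m.
L = 4πR_⋆²σT_⋆⁴ = 4π(1.04×10⁹)² × 5.67×10⁻⁸ × (6640)⁴ = 1.51×10²⁷ W.
S = L/(4πd²) = 700 W m⁻².
Energy balance: absorbed = emitted ⇒ πR²·S(1−A) = 4πR²·σT_eq⁴, so T_eq⁴ = S(1−A)/(4σ).
T_eq = [700 × 0.38 / (4 × 5.67×10⁻⁸)]^(1/4) = (1.17×10⁹)^(1/4) = 185 K.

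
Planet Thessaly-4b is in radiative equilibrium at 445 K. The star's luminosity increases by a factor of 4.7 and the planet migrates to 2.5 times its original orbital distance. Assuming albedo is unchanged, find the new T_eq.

T_eq ≈ 414 K

T_eq ∝ L^(1/4) · d^(−1/2).
T′ = 445 × 4.7^(1/4) / 2.5^(1/2) = 414 K.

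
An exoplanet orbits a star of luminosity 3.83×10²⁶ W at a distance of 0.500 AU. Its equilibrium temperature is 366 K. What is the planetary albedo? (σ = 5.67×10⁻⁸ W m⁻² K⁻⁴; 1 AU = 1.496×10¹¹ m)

d = 0.500 AU = 7.48×10¹⁰ m.
Flux: S = L/(4πd²) = 3.83×10²⁶/(4π×(7.48×10¹⁰)²) = 5450 W m⁻².
From T_eq⁴ = S(1−A)/(4σ): 1−A = 4σT_eq⁴/S.
1−A = 4 × 5.67×10⁻⁸ × (366)⁴ / 5450 = 0.747.

A ≈ 0.25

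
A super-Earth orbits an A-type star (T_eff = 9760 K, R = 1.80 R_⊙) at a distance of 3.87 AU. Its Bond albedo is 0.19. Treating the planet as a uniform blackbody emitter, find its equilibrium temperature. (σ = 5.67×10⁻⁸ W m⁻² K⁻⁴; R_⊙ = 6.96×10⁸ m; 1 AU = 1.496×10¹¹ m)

T_eq ≈ 305 K

R_⋆ = 1.80 × 6.96×10⁸ = 1.25×10⁹ m.
d = 3.87 AU = 5.79×10¹¹ m.
L = 4πR_⋆²σT_⋆⁴ = 4π(1.25×10⁹)² × 5.67×10⁻⁸ × (9760)⁴ = 1.01×10²⁸ W.
S = L/(4πd²) = 2410 W m⁻².
Energy balance: absorbed = emitted ⇒ πR²·S(1−A) = 4πR²·σT_eq⁴, so T_eq⁴ = S(1−A)/(4σ).
T_eq = [2410 × 0.81 / (4 × 5.67×10⁻⁸)]^(1/4) = (8.60×10⁹)^(1/4) = 305 K.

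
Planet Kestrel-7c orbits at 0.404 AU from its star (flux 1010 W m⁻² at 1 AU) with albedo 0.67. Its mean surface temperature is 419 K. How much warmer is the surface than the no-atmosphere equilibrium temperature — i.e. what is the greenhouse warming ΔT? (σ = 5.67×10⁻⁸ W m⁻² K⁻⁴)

ΔT ≈ 111.0 K

S = 1010/0.404² = 6188 W m⁻².
T_eq = [S(1−A)/(4σ)]^(1/4) = [6188×0.33/(4×5.67×10⁻⁸)]^(1/4) = 308.0 K.
ΔT = T_surf − T_eq = 419 − 308.0.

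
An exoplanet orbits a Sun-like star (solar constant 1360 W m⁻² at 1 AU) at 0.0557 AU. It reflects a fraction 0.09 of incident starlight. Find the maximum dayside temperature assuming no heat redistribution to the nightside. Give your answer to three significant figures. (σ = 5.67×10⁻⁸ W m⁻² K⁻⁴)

Flux at 0.0557 AU: S = 1360/0.0557² = 4.38×10⁵ W m⁻².
With no redistribution each surface element balances locally: S(1−A) = σT⁴.
T = [4.38×10⁵ × 0.91 / 5.67×10⁻⁸]^(1/4) = (7.04×10¹²)^(1/4) = 1630 K.

T_ss ≈ 1630 K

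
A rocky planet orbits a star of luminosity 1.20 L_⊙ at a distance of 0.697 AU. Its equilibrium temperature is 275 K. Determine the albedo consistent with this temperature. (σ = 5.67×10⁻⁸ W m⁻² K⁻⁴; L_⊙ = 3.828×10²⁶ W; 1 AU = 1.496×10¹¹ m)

A ≈ 0.61

d = 0.697 AU = 1.04×10¹¹ m.
L = 1.20 × 3.828×10²⁶ = 4.59×10²⁶ W.
Flux: S = L/(4πd²) = 4.59×10²⁶/(4π×(1.04×10¹¹)²) = 3360 W m⁻².
From T_eq⁴ = S(1−A)/(4σ): 1−A = 4σT_eq⁴/S.
1−A = 4 × 5.67×10⁻⁸ × (275)⁴ / 3360 = 0.386.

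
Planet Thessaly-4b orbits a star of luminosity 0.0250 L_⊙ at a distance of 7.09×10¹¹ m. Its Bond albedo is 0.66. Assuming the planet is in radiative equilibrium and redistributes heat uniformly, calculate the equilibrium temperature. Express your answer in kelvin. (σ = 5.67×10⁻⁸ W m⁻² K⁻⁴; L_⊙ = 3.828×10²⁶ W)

T_eq ≈ 38.8 K

L = 0.0250 × 3.828×10²⁶ = 9.57×10²⁴ W.
Flux: S = L/(4πd²) = 9.57×10²⁴/(4π×(7.09×10¹¹)²) = 1.51 W m⁻².
Energy balance: absorbed = emitted ⇒ πR²·S(1−A) = 4πR²·σT_eq⁴, so T_eq⁴ = S(1−A)/(4σ).
T_eq = [1.51 × 0.34 / (4 × 5.67×10⁻⁸)]^(1/4) = (2.27×10⁶)^(1/4) = 38.8 K.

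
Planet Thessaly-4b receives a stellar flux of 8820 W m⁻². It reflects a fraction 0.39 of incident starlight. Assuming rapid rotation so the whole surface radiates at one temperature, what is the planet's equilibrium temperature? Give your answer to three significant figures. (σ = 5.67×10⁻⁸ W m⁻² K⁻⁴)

Energy balance: absorbed = emitted ⇒ πR²·S(1−A) = 4πR²·σT_eq⁴, so T_eq⁴ = S(1−A)/(4σ).
T_eq = [8820 × 0.61 / (4 × 5.67×10⁻⁸)]^(1/4) = (2.37×10¹⁰)^(1/4) = 392 K.

T_eq ≈ 392 K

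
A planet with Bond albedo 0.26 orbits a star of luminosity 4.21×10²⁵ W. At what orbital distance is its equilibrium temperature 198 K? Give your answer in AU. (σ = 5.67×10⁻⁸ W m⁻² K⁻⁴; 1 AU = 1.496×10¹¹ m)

d ≈ 0.564 AU

From T_eq⁴ = L(1−A)/(16πσd²): d = √[L(1−A)/(16πσT_eq⁴)].
d = √[4.21×10²⁵ × 0.74 / (16π × 5.67×10⁻⁸ × (198)⁴)] = 8.43×10¹⁰ m = 0.564 AU.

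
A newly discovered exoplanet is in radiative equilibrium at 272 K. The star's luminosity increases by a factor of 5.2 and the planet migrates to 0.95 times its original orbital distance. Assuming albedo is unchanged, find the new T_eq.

T_eq ≈ 421 K

T_eq ∝ L^(1/4) · d^(−1/2).
T′ = 272 × 5.2^(1/4) / 0.95^(1/2) = 421 K.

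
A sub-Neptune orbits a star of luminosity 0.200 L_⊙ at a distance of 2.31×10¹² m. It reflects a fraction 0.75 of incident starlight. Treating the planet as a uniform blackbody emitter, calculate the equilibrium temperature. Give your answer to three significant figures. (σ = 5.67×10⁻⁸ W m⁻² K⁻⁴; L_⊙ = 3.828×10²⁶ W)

T_eq ≈ 33.5 K

L = 0.200 × 3.828×10²⁶ = 7.66×10²⁵ W.
Flux: S = L/(4πd²) = 7.66×10²⁵/(4π×(2.31×10¹²)²) = 1.14 W m⁻².
Energy balance: absorbed = emitted ⇒ πR²·S(1−A) = 4πR²·σT_eq⁴, so T_eq⁴ = S(1−A)/(4σ).
T_eq = [1.14 × 0.25 / (4 × 5.67×10⁻⁸)]^(1/4) = (1.26×10⁶)^(1/4) = 33.5 K.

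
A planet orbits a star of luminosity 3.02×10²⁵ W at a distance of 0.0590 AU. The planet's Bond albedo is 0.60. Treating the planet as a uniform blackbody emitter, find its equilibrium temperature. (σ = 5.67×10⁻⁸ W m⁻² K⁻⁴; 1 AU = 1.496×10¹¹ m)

d = 0.0590 AU = 8.83×10⁹ m.
Flux: S = L/(4πd²) = 3.02×10²⁵/(4π×(8.83×10⁹)²) = 3.08×10⁴ W m⁻².
Energy balance: absorbed = emitted ⇒ πR²·S(1−A) = 4πR²·σT_eq⁴, so T_eq⁴ = S(1−A)/(4σ).
T_eq = [3.08×10⁴ × 0.40 / (4 × 5.67×10⁻⁸)]^(1/4) = (5.44×10¹⁰)^(1/4) = 483 K.

T_eq ≈ 483 K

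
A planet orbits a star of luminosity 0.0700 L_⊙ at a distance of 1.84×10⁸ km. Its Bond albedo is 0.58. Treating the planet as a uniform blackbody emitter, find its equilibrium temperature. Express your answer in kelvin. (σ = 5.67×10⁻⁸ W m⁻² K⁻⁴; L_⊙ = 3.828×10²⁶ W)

d = 1.84×10⁸ km = 1.84×10¹¹ m.
L = 0.0700 × 3.828×10²⁶ = 2.68×10²⁵ W.
Flux: S = L/(4πd²) = 2.68×10²⁵/(4π×(1.84×10¹¹)²) = 63.0 W m⁻².
Energy balance: absorbed = emitted ⇒ πR²·S(1−A) = 4πR²·σT_eq⁴, so T_eq⁴ = S(1−A)/(4σ).
T_eq = [63.0 × 0.42 / (4 × 5.67×10⁻⁸)]^(1/4) = (1.17×10⁸)^(1/4) = 104 K.

T_eq ≈ 104 K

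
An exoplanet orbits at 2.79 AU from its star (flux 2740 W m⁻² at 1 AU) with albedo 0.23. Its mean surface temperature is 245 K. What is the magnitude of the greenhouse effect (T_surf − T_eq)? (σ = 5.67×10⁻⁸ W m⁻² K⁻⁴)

S = 2740/2.79² = 352.0 W m⁻².
T_eq = [S(1−A)/(4σ)]^(1/4) = [352.0×0.77/(4×5.67×10⁻⁸)]^(1/4) = 185.9 K.
ΔT = T_surf − T_eq = 245 − 185.9.

ΔT ≈ 59.1 K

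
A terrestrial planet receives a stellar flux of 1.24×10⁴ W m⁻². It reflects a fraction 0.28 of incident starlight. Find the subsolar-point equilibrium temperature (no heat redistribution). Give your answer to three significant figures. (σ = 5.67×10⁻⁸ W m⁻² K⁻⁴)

T_ss ≈ 630 K

At the subsolar point the surface absorbs S(1−A) and emits σT⁴ per unit area — no factor of 4, since only the local patch is in balance.
T = [1.24×10⁴ × 0.72 / 5.67×10⁻⁸]^(1/4) = (1.57×10¹¹)^(1/4) = 630 K.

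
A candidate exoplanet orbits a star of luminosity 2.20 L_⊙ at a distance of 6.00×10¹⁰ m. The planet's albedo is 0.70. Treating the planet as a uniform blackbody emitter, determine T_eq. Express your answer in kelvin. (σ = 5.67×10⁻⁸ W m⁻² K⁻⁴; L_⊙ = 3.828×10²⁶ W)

L = 2.20 × 3.828×10²⁶ = 8.42×10²⁶ W.
Flux: S = L/(4πd²) = 8.42×10²⁶/(4π×(6.00×10¹⁰)²) = 1.86×10⁴ W m⁻².
Energy balance: absorbed = emitted ⇒ πR²·S(1−A) = 4πR²·σT_eq⁴, so T_eq⁴ = S(1−A)/(4σ).
T_eq = [1.86×10⁴ × 0.30 / (4 × 5.67×10⁻⁸)]^(1/4) = (2.46×10¹⁰)^(1/4) = 396 K.

T_eq ≈ 396 K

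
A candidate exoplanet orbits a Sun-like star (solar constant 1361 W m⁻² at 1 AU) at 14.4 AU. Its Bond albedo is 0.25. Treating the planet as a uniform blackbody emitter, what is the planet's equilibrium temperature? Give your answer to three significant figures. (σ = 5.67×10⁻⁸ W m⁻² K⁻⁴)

T_eq ≈ 68.3 K

Flux at 14.4 AU: S = 1361/14.4² = 6.56 W m⁻².
Energy balance: absorbed = emitted ⇒ πR²·S(1−A) = 4πR²·σT_eq⁴, so T_eq⁴ = S(1−A)/(4σ).
T_eq = [6.56 × 0.75 / (4 × 5.67×10⁻⁸)]^(1/4) = (2.17×10⁷)^(1/4) = 68.3 K.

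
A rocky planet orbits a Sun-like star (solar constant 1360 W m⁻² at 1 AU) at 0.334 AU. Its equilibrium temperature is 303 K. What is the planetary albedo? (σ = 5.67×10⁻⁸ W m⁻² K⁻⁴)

Flux at 0.334 AU: S = 1360/0.334² = 1.22×10⁴ W m⁻².
From T_eq⁴ = S(1−A)/(4σ): 1−A = 4σT_eq⁴/S.
1−A = 4 × 5.67×10⁻⁸ × (303)⁴ / 1.22×10⁴ = 0.157.

A ≈ 0.84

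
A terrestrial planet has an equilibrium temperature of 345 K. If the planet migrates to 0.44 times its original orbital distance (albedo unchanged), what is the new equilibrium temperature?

T_eq ∝ L^(1/4) · d^(−1/2).
T′ = 345 / 0.44^(1/2) = 520 K.

T_eq ≈ 520 K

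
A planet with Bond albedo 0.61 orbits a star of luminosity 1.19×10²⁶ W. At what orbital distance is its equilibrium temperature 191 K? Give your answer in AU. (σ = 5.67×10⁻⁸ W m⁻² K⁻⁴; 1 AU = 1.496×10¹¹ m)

From T_eq⁴ = L(1−A)/(16πσd²): d = √[L(1−A)/(16πσT_eq⁴)].
d = √[1.19×10²⁶ × 0.39 / (16π × 5.67×10⁻⁸ × (191)⁴)] = 1.11×10¹¹ m = 0.739 AU.

d ≈ 0.739 AU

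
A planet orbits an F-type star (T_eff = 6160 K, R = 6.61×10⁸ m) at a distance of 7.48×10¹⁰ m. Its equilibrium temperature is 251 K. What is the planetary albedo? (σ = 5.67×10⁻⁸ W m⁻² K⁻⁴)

L = 4πR_⋆²σT_⋆⁴ = 4π(6.61×10⁸)² × 5.67×10⁻⁸ × (6160)⁴ = 4.48×10²⁶ W.
S = L/(4πd²) = 6380 W m⁻².
From T_eq⁴ = S(1−A)/(4σ): 1−A = 4σT_eq⁴/S.
1−A = 4 × 5.67×10⁻⁸ × (251)⁴ / 6380 = 0.141.

A ≈ 0.86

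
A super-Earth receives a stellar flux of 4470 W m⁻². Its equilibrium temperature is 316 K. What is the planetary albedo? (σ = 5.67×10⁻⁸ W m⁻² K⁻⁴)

A ≈ 0.49

From T_eq⁴ = S(1−A)/(4σ): 1−A = 4σT_eq⁴/S.
1−A = 4 × 5.67×10⁻⁸ × (316)⁴ / 4470 = 0.506.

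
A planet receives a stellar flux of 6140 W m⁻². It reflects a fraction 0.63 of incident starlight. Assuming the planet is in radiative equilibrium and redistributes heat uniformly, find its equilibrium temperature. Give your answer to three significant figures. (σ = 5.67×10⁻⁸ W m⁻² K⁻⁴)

Energy balance: absorbed = emitted ⇒ πR²·S(1−A) = 4πR²·σT_eq⁴, so T_eq⁴ = S(1−A)/(4σ).
T_eq = [6140 × 0.37 / (4 × 5.67×10⁻⁸)]^(1/4) = (1.00×10¹⁰)^(1/4) = 316 K.

T_eq ≈ 316 K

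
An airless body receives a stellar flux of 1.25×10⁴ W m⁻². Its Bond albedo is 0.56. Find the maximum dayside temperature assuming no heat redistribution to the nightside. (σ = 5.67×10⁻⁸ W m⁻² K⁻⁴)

With no redistribution each surface element balances locally: S(1−A) = σT⁴.
T = [1.25×10⁴ × 0.44 / 5.67×10⁻⁸]^(1/4) = (9.70×10¹⁰)^(1/4) = 558 K.

T_ss ≈ 558 K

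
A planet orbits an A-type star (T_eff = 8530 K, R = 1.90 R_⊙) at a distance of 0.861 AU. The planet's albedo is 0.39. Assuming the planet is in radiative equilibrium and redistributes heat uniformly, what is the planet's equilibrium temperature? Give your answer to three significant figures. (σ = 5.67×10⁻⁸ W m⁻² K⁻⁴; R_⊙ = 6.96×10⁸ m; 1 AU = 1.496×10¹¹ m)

T_eq ≈ 540 K

R_⋆ = 1.90 × 6.96×10⁸ = 1.32×10⁹ m.
d = 0.861 AU = 1.29×10¹¹ m.
L = 4πR_⋆²σT_⋆⁴ = 4π(1.32×10⁹)² × 5.67×10⁻⁸ × (8530)⁴ = 6.60×10²⁷ W.
S = L/(4πd²) = 3.16×10⁴ W m⁻².
Energy balance: absorbed = emitted ⇒ πR²·S(1−A) = 4πR²·σT_eq⁴, so T_eq⁴ = S(1−A)/(4σ).
T_eq = [3.16×10⁴ × 0.61 / (4 × 5.67×10⁻⁸)]^(1/4) = (8.51×10¹⁰)^(1/4) = 540 K.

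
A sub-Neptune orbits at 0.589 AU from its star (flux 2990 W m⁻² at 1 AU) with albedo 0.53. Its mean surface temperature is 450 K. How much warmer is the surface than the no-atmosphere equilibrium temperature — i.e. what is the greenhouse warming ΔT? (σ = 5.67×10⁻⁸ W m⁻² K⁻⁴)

S = 2990/0.589² = 8619 W m⁻².
T_eq = [S(1−A)/(4σ)]^(1/4) = [8619×0.47/(4×5.67×10⁻⁸)]^(1/4) = 365.6 K.
ΔT = T_surf − T_eq = 450 − 365.6.

ΔT ≈ 84.4 K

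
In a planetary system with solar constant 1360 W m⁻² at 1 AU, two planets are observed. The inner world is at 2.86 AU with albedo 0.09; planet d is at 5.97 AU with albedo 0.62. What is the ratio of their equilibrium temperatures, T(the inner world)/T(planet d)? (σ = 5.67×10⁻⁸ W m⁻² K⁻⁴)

T_eq = [S₀(1−A)/(4σd²)]^(1/4), so T ∝ (1−A)^(1/4) / √d.
T₁ = [1360×0.91/(4×5.67×10⁻⁸×2.86²)]^(1/4) = 160.71 K.
T₂ = [1360×0.38/(4×5.67×10⁻⁸×5.97²)]^(1/4) = 89.42 K.

T₁/T₂ ≈ 1.797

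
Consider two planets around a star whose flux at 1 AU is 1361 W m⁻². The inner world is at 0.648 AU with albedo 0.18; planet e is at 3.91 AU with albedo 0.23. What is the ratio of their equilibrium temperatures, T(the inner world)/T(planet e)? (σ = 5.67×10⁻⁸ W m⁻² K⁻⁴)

T₁/T₂ ≈ 2.495

T_eq = [S₀(1−A)/(4σd²)]^(1/4), so T ∝ (1−A)^(1/4) / √d.
T₁ = [1361×0.82/(4×5.67×10⁻⁸×0.648²)]^(1/4) = 329.02 K.
T₂ = [1361×0.77/(4×5.67×10⁻⁸×3.91²)]^(1/4) = 131.85 K.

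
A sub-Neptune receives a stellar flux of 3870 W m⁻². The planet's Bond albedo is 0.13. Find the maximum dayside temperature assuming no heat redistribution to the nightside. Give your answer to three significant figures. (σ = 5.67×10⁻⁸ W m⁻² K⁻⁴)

With no redistribution each surface element balances locally: S(1−A) = σT⁴.
T = [3870 × 0.87 / 5.67×10⁻⁸]^(1/4) = (5.94×10¹⁰)^(1/4) = 494 K.

T_ss ≈ 494 K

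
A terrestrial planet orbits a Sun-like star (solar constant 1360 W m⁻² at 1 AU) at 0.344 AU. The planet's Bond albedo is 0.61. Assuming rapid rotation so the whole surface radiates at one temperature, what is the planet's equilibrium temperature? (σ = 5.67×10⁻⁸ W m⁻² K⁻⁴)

Flux at 0.344 AU: S = 1360/0.344² = 1.15×10⁴ W m⁻².
Energy balance: absorbed = emitted ⇒ πR²·S(1−A) = 4πR²·σT_eq⁴, so T_eq⁴ = S(1−A)/(4σ).
T_eq = [1.15×10⁴ × 0.39 / (4 × 5.67×10⁻⁸)]^(1/4) = (1.98×10¹⁰)^(1/4) = 375 K.

T_eq ≈ 375 K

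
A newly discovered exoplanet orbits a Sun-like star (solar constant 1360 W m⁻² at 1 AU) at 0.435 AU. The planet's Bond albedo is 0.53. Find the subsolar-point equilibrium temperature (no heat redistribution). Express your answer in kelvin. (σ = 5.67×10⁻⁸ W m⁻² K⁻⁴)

T_ss ≈ 494 K

Flux at 0.435 AU: S = 1360/0.435² = 7190 W m⁻².
At the subsolar point the surface absorbs S(1−A) and emits σT⁴ per unit area — no factor of 4, since only the local patch is in balance.
T = [7190 × 0.47 / 5.67×10⁻⁸]^(1/4) = (5.96×10¹⁰)^(1/4) = 494 K.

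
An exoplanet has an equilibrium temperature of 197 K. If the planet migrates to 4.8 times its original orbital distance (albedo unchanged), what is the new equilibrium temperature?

T_eq ∝ L^(1/4) · d^(−1/2).
T′ = 197 / 4.8^(1/2) = 89.9 K.

T_eq ≈ 89.9 K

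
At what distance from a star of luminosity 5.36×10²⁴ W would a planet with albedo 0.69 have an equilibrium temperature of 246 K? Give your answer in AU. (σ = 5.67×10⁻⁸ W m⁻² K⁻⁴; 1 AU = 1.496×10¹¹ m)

d ≈ 0.0843 AU

From T_eq⁴ = L(1−A)/(16πσd²): d = √[L(1−A)/(16πσT_eq⁴)].
d = √[5.36×10²⁴ × 0.31 / (16π × 5.67×10⁻⁸ × (246)⁴)] = 1.26×10¹⁰ m = 0.0843 AU.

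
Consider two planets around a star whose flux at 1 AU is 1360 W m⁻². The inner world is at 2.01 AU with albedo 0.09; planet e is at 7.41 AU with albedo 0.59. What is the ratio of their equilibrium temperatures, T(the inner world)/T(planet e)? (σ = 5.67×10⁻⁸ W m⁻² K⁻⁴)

T_eq = [S₀(1−A)/(4σd²)]^(1/4), so T ∝ (1−A)^(1/4) / √d.
T₁ = [1360×0.91/(4×5.67×10⁻⁸×2.01²)]^(1/4) = 191.71 K.
T₂ = [1360×0.41/(4×5.67×10⁻⁸×7.41²)]^(1/4) = 81.80 K.

T₁/T₂ ≈ 2.344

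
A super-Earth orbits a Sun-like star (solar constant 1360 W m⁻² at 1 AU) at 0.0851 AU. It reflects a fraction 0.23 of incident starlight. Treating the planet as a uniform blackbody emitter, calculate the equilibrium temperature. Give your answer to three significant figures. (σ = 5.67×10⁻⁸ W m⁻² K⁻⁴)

T_eq ≈ 894 K

Flux at 0.0851 AU: S = 1360/0.0851² = 1.88×10⁵ W m⁻².
Energy balance: absorbed = emitted ⇒ πR²·S(1−A) = 4πR²·σT_eq⁴, so T_eq⁴ = S(1−A)/(4σ).
T_eq = [1.88×10⁵ × 0.77 / (4 × 5.67×10⁻⁸)]^(1/4) = (6.38×10¹¹)^(1/4) = 894 K.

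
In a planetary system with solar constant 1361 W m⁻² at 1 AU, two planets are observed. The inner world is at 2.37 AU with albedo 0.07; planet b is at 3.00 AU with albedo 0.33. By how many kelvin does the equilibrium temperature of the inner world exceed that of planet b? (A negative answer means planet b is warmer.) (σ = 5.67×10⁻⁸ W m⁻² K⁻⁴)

ΔT ≈ 32.2 K

T_eq = [S₀(1−A)/(4σd²)]^(1/4), so T ∝ (1−A)^(1/4) / √d.
T₁ = [1361×0.93/(4×5.67×10⁻⁸×2.37²)]^(1/4) = 177.54 K.
T₂ = [1361×0.67/(4×5.67×10⁻⁸×3.00²)]^(1/4) = 145.38 K.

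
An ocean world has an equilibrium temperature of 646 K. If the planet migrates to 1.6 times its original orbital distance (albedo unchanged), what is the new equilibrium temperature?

T_eq ≈ 511 K

T_eq ∝ L^(1/4) · d^(−1/2).
T′ = 646 / 1.6^(1/2) = 511 K.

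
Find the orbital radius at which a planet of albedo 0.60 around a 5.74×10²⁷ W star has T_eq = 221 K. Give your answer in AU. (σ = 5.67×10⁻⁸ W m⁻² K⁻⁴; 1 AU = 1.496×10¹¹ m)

d ≈ 3.88 AU

From T_eq⁴ = L(1−A)/(16πσd²): d = √[L(1−A)/(16πσT_eq⁴)].
d = √[5.74×10²⁷ × 0.40 / (16π × 5.67×10⁻⁸ × (221)⁴)] = 5.81×10¹¹ m = 3.88 AU.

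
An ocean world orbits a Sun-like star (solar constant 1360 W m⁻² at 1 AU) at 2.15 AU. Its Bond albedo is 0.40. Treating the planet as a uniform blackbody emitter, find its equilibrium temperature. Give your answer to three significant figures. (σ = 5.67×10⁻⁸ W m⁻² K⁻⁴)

T_eq ≈ 167 K

Flux at 2.15 AU: S = 1360/2.15² = 294 W m⁻².
Energy balance: absorbed = emitted ⇒ πR²·S(1−A) = 4πR²·σT_eq⁴, so T_eq⁴ = S(1−A)/(4σ).
T_eq = [294 × 0.60 / (4 × 5.67×10⁻⁸)]^(1/4) = (7.78×10⁸)^(1/4) = 167 K.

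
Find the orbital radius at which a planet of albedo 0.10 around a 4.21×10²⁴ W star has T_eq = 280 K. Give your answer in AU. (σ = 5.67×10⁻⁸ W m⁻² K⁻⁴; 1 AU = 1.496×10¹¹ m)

From T_eq⁴ = L(1−A)/(16πσd²): d = √[L(1−A)/(16πσT_eq⁴)].
d = √[4.21×10²⁴ × 0.90 / (16π × 5.67×10⁻⁸ × (280)⁴)] = 1.47×10¹⁰ m = 0.0983 AU.

d ≈ 0.0983 AU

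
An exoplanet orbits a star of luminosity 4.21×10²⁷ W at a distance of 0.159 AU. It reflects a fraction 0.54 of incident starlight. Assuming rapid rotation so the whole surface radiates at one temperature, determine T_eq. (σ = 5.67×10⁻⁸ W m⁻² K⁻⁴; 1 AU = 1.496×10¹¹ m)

T_eq ≈ 1050 K

d = 0.159 AU = 2.38×10¹⁰ m.
Flux: S = L/(4πd²) = 4.21×10²⁷/(4π×(2.38×10¹⁰)²) = 5.92×10⁵ W m⁻².
Energy balance: absorbed = emitted ⇒ πR²·S(1−A) = 4πR²·σT_eq⁴, so T_eq⁴ = S(1−A)/(4σ).
T_eq = [5.92×10⁵ × 0.46 / (4 × 5.67×10⁻⁸)]^(1/4) = (1.20×10¹²)^(1/4) = 1050 K.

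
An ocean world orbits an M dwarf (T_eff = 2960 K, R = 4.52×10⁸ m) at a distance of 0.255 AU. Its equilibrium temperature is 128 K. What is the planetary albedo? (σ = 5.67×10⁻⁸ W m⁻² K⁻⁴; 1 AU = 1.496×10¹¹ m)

d = 0.255 AU = 3.81×10¹⁰ m.
L = 4πR_⋆²σT_⋆⁴ = 4π(4.52×10⁸)² × 5.67×10⁻⁸ × (2960)⁴ = 1.12×10²⁵ W.
S = L/(4πd²) = 611 W m⁻².
From T_eq⁴ = S(1−A)/(4σ): 1−A = 4σT_eq⁴/S.
1−A = 4 × 5.67×10⁻⁸ × (128)⁴ / 611 = 0.100.

A ≈ 0.90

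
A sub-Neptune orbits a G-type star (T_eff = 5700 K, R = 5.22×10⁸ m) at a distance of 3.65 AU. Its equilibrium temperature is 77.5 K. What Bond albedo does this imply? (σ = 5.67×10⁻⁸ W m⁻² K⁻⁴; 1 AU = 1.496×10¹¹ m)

d = 3.65 AU = 5.46×10¹¹ m.
L = 4πR_⋆²σT_⋆⁴ = 4π(5.22×10⁸)² × 5.67×10⁻⁸ × (5700)⁴ = 2.05×10²⁶ W.
S = L/(4πd²) = 54.7 W m⁻².
From T_eq⁴ = S(1−A)/(4σ): 1−A = 4σT_eq⁴/S.
1−A = 4 × 5.67×10⁻⁸ × (77.5)⁴ / 54.7 = 0.150.

A ≈ 0.85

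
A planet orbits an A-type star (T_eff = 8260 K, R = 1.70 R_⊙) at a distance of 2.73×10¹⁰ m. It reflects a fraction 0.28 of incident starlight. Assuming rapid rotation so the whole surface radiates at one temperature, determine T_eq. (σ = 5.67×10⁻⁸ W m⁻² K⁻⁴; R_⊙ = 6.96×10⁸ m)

R_⋆ = 1.70 × 6.96×10⁸ = 1.18×10⁹ m.
L = 4πR_⋆²σT_⋆⁴ = 4π(1.18×10⁹)² × 5.67×10⁻⁸ × (8260)⁴ = 4.64×10²⁷ W.
S = L/(4πd²) = 4.96×10⁵ W m⁻².
Energy balance: absorbed = emitted ⇒ πR²·S(1−A) = 4πR²·σT_eq⁴, so T_eq⁴ = S(1−A)/(4σ).
T_eq = [4.96×10⁵ × 0.72 / (4 × 5.67×10⁻⁸)]^(1/4) = (1.57×10¹²)^(1/4) = 1120 K.

T_eq ≈ 1120 K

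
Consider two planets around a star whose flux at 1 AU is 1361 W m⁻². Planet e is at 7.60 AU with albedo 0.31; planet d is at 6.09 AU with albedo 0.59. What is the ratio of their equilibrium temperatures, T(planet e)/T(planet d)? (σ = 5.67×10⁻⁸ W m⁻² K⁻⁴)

T_eq = [S₀(1−A)/(4σd²)]^(1/4), so T ∝ (1−A)^(1/4) / √d.
T₁ = [1361×0.69/(4×5.67×10⁻⁸×7.60²)]^(1/4) = 92.02 K.
T₂ = [1361×0.41/(4×5.67×10⁻⁸×6.09²)]^(1/4) = 90.25 K.

T₁/T₂ ≈ 1.020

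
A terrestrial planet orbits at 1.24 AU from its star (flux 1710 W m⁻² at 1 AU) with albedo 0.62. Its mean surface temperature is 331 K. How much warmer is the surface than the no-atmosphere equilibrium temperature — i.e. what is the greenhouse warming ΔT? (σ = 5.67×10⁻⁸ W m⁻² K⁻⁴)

S = 1710/1.24² = 1112 W m⁻².
T_eq = [S(1−A)/(4σ)]^(1/4) = [1112×0.38/(4×5.67×10⁻⁸)]^(1/4) = 207.8 K.
ΔT = T_surf − T_eq = 331 − 207.8.

ΔT ≈ 123.2 K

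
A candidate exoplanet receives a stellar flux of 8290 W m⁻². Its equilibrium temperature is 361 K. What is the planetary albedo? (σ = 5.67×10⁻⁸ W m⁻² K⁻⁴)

A ≈ 0.54

From T_eq⁴ = S(1−A)/(4σ): 1−A = 4σT_eq⁴/S.
1−A = 4 × 5.67×10⁻⁸ × (361)⁴ / 8290 = 0.465.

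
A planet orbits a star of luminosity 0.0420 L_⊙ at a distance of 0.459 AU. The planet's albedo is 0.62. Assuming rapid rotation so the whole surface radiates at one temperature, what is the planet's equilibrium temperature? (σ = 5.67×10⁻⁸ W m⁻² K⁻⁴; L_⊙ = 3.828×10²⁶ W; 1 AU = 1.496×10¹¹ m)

T_eq ≈ 146 K

d = 0.459 AU = 6.87×10¹⁰ m.
L = 0.0420 × 3.828×10²⁶ = 1.61×10²⁵ W.
Flux: S = L/(4πd²) = 1.61×10²⁵/(4π×(6.87×10¹⁰)²) = 271 W m⁻².
Energy balance: absorbed = emitted ⇒ πR²·S(1−A) = 4πR²·σT_eq⁴, so T_eq⁴ = S(1−A)/(4σ).
T_eq = [271 × 0.38 / (4 × 5.67×10⁻⁸)]^(1/4) = (4.55×10⁸)^(1/4) = 146 K.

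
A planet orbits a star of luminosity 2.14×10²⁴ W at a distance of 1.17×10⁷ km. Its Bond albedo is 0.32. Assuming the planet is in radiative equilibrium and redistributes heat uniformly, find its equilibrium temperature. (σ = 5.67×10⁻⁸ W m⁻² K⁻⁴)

d = 1.17×10⁷ km = 1.17×10¹⁰ m.
Flux: S = L/(4πd²) = 2.14×10²⁴/(4π×(1.17×10¹⁰)²) = 1240 W m⁻².
Energy balance: absorbed = emitted ⇒ πR²·S(1−A) = 4πR²·σT_eq⁴, so T_eq⁴ = S(1−A)/(4σ).
T_eq = [1240 × 0.68 / (4 × 5.67×10⁻⁸)]^(1/4) = (3.73×10⁹)^(1/4) = 247 K.

T_eq ≈ 247 K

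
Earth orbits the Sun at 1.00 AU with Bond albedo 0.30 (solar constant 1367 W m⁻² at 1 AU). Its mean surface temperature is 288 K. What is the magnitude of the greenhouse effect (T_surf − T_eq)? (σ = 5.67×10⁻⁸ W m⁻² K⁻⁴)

S = 1367/1.00² = 1367 W m⁻².
T_eq = [S(1−A)/(4σ)]^(1/4) = [1367×0.70/(4×5.67×10⁻⁸)]^(1/4) = 254.9 K.
ΔT = T_surf − T_eq = 288 − 254.9.

ΔT ≈ 33.1 K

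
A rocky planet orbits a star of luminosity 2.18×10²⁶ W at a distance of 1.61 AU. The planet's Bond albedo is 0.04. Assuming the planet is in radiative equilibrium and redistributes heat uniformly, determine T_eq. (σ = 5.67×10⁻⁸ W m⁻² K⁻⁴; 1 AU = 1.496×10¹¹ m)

T_eq ≈ 189 K

d = 1.61 AU = 2.41×10¹¹ m.
Flux: S = L/(4πd²) = 2.18×10²⁶/(4π×(2.41×10¹¹)²) = 299 W m⁻².
Energy balance: absorbed = emitted ⇒ πR²·S(1−A) = 4πR²·σT_eq⁴, so T_eq⁴ = S(1−A)/(4σ).
T_eq = [299 × 0.96 / (4 × 5.67×10⁻⁸)]^(1/4) = (1.27×10⁹)^(1/4) = 189 K.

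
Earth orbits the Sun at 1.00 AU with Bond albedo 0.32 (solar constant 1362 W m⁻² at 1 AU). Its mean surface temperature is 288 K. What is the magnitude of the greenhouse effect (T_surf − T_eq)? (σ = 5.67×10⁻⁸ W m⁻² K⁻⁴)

ΔT ≈ 35.2 K

S = 1362/1.00² = 1362 W m⁻².
T_eq = [S(1−A)/(4σ)]^(1/4) = [1362×0.68/(4×5.67×10⁻⁸)]^(1/4) = 252.8 K.
ΔT = T_surf − T_eq = 288 − 252.8.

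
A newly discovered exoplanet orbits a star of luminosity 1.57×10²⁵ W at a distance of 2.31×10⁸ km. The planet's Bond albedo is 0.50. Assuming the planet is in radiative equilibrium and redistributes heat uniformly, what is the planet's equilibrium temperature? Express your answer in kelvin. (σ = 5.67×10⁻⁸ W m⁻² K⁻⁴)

d = 2.31×10⁸ km = 2.31×10¹¹ m.
Flux: S = L/(4πd²) = 1.57×10²⁵/(4π×(2.31×10¹¹)²) = 23.4 W m⁻².
Energy balance: absorbed = emitted ⇒ πR²·S(1−A) = 4πR²·σT_eq⁴, so T_eq⁴ = S(1−A)/(4σ).
T_eq = [23.4 × 0.50 / (4 × 5.67×10⁻⁸)]^(1/4) = (5.16×10⁷)^(1/4) = 84.8 K.

T_eq ≈ 84.8 K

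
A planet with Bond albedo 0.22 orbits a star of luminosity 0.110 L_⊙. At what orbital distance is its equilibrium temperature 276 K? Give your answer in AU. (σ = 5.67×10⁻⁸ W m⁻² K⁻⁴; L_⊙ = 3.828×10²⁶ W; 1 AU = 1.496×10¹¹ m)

L = 0.110 × 3.828×10²⁶ = 4.21×10²⁵ W.
From T_eq⁴ = L(1−A)/(16πσd²): d = √[L(1−A)/(16πσT_eq⁴)].
d = √[4.21×10²⁵ × 0.78 / (16π × 5.67×10⁻⁸ × (276)⁴)] = 4.46×10¹⁰ m = 0.298 AU.

d ≈ 0.298 AU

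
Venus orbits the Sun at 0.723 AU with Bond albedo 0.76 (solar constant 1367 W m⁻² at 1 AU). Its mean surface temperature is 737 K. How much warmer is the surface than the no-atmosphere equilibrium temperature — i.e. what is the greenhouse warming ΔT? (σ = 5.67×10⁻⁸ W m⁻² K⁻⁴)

S = 1367/0.723² = 2615 W m⁻².
T_eq = [S(1−A)/(4σ)]^(1/4) = [2615×0.24/(4×5.67×10⁻⁸)]^(1/4) = 229.4 K.
ΔT = T_surf − T_eq = 737 − 229.4.

ΔT ≈ 507.6 K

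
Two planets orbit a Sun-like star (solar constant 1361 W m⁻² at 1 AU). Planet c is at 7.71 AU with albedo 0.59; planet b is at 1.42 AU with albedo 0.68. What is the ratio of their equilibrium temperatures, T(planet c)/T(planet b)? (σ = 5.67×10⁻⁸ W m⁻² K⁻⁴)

T_eq = [S₀(1−A)/(4σd²)]^(1/4), so T ∝ (1−A)^(1/4) / √d.
T₁ = [1361×0.41/(4×5.67×10⁻⁸×7.71²)]^(1/4) = 80.21 K.
T₂ = [1361×0.32/(4×5.67×10⁻⁸×1.42²)]^(1/4) = 175.67 K.

T₁/T₂ ≈ 0.457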